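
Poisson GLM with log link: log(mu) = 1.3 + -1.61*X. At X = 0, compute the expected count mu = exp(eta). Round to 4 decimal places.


Linear predictor: eta = 1.3 + (-1.61)(0) = 1.3000.
Expected count: mu = exp(1.3000) = 3.6693.

3.6693


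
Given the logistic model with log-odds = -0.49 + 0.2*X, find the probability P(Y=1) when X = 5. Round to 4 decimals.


z = -0.49 + 0.2 * 5 = 0.5100.
Sigmoid: P = 1 / (1 + exp(-0.5100)) = 0.6248.

0.6248


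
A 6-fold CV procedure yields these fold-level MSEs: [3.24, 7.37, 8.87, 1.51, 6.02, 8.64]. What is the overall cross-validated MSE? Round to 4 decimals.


Total MSE across folds = 35.6500.
CV-MSE = 35.6500/6 = 5.9417.

5.9417


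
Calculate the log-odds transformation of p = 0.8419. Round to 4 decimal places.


The odds are p/(1-p) = 0.8419 / 0.1581 = 5.3251.
logit(p) = ln(5.3251) = 1.6724.

1.6724


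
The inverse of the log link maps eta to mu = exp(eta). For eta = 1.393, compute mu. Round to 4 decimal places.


Apply the inverse link:
mu = e^1.393 = 4.0269.

4.0269


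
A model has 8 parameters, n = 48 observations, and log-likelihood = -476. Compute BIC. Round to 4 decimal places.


k * ln(n) = 8 * ln(48) = 8 * 3.871201 = 30.969608.
-2 * loglik = -2 * (-476) = 952.
BIC = 30.969608 + 952 = 982.969608, which rounds to 982.9696.

982.9696


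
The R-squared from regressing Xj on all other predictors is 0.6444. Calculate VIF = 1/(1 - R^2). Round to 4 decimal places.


VIF = 1 / (1 - 0.6444).
= 1 / 0.3556 = 2.8121.

2.8121


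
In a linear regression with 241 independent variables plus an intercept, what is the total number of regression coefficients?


Including the intercept, the model has 241 predictor coefficients + 1 intercept.
Total = 242.

242


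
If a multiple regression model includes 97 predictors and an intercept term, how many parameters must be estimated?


Total coefficients = number of predictors + 1 (for the intercept).
= 97 + 1 = 98.

98


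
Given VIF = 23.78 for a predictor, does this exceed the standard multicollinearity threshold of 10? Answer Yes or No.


The threshold is 10.
VIF = 23.78 is >= 10.
Multicollinearity indication: Yes.

Yes


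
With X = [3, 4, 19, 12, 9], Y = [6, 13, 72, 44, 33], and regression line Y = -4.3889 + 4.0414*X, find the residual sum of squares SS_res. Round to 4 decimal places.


Compute predicted values, then residuals = yi - yhat_i.
Residuals: [-1.7353, 1.2233, -0.3977, -0.1079, 1.0163].
SSres = sum(residual^2) = 5.7104.

5.7104


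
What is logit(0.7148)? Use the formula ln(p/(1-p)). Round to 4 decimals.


Compute the odds: 0.7148/0.2852 = 2.5063.
Take the natural log: ln(2.5063) = 0.9188.

0.9188


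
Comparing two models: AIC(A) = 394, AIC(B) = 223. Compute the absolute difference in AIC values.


|AIC_A - AIC_B| = |394 - 223| = 171.
Model B is preferred (lower AIC).

171


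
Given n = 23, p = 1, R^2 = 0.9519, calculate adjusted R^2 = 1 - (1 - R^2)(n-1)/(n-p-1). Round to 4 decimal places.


Plug in: Adj R^2 = 1 - (1 - 0.9519) * 22/21.
= 1 - 0.0481 * 22/21
= 1 - 1.0582 / 21
= 1 - 0.0504 = 0.9496.

0.9496


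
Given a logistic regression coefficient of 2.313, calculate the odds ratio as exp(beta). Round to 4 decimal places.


Odds ratio = exp(beta) = exp(2.313).
= 10.1047.

10.1047


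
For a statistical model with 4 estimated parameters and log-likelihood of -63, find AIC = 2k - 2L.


AIC = 2k - 2*loglik = 2(4) - 2(-63).
= 8 + 126 = 134.

134


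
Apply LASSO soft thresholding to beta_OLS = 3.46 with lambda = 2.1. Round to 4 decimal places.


|beta_OLS| = 3.46.
lambda = 2.1.
Since |beta| > lambda, coefficient = sign(beta)*(|beta| - lambda) = 1.3600.
Result = 1.3600.

1.3600


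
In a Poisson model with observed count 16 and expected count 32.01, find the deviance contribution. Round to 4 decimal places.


First: ln(16/32.01) = -0.693460.
Then: 16 * -0.693460 = -11.095360.
y - mu = 16 - 32.01 = -16.01.
D = 2(-11.095360 - -16.01) = 9.829280, which rounds to 9.8293.

9.8293


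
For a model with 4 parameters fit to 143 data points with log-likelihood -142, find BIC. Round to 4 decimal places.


k * ln(n) = 4 * ln(143) = 4 * 4.962845 = 19.851380.
-2 * loglik = -2 * (-142) = 284.
BIC = 19.851380 + 284 = 303.851380, which rounds to 303.8514.

303.8514


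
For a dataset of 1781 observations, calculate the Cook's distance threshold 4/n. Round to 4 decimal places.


Cook's distance cutoff = 4/n = 4/1781.
= 0.0022.

0.0022


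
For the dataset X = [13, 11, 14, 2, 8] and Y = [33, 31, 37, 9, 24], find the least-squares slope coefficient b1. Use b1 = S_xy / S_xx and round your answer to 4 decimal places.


The sample means are xbar = 9.6000 and ybar = 26.8000.
Compute S_xx = 93.2000 and S_xy = 211.6000.
Slope b1 = S_xy / S_xx = 211.6000 / 93.2000 = 2.2704.

2.2704


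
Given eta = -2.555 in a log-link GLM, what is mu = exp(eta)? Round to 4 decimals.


The inverse log link gives:
mu = exp(-2.555) = 0.0777.

0.0777


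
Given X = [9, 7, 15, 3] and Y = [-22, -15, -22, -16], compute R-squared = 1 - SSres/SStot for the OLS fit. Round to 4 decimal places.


The fitted line is Y = -13.8200 + -0.5800*X.
SSres = 17.5200, SStot = 42.7500.
R^2 = 1 - SSres/SStot = 0.5902.

0.5902


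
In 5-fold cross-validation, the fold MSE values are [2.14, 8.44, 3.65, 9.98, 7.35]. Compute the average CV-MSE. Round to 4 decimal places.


Sum of fold MSEs = 31.5600.
Average = 31.5600 / 5 = 6.3120.

6.3120


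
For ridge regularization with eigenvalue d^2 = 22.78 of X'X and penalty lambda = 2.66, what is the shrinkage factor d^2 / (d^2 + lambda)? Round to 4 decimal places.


Compute the denominator: 22.78 + 2.66 = 25.4400.
Shrinkage factor = 22.78 / 25.4400 = 0.8954.

0.8954


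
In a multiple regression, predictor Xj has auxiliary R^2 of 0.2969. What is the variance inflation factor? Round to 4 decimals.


Using VIF = 1/(1 - R^2_j):
1 - 0.2969 = 0.7031.
VIF = 1.4223.

1.4223


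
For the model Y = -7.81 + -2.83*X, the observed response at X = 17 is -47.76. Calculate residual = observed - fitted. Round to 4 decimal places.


Fitted value at X = 17 is yhat = -7.81 + -2.83*17 = -55.9200.
Residual = -47.76 - -55.9200 = 8.1600.

8.1600


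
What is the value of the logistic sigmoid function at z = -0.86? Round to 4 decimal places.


Compute exp(0.8600) = 2.3632.
Sigmoid = 1 / (1 + 2.3632) = 1 / 3.3632 = 0.2973.

0.2973


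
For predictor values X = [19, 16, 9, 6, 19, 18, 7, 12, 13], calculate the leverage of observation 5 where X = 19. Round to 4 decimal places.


n = 9, xbar = 13.2222.
SXX = sum((xi - xbar)^2) = 207.5556.
h = 1/9 + (19 - 13.2222)^2 / 207.5556 = 0.2719.

0.2719


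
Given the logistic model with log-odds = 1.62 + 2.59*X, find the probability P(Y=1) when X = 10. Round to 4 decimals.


Linear predictor: z = 1.62 + 2.59 * 10 = 27.5200.
P = 1/(1 + exp(-27.5200)) = 1/(1 + 0.0000) = 1.0000.

1.0000


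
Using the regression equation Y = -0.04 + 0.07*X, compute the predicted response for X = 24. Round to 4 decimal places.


Substitute X = 24 into the equation:
Y = -0.04 + 0.07 * 24 = -0.04 + 1.6800 = 1.6400.

1.6400


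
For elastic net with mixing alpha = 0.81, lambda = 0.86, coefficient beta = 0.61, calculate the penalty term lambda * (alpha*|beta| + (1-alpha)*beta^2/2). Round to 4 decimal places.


alpha * |beta| = 0.81 * 0.61 = 0.4941.
(1-alpha) * beta^2/2 = 0.19 * 0.3721/2 = 0.0353.
Total = 0.86 * (0.4941 + 0.0353) = 0.4553.

0.4553


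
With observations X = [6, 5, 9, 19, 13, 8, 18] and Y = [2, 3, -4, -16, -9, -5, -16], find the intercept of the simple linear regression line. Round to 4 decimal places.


First find the slope: b1 = -1.3443.
Means: xbar = 11.1429, ybar = -6.4286.
b0 = ybar - b1 * xbar = -6.4286 - -1.3443 * 11.1429 = 8.5509.

8.5509


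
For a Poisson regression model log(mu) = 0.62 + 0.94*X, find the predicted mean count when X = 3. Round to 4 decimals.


Linear predictor: eta = 0.62 + (0.94)(3) = 3.4400.
Expected count: mu = exp(3.4400) = 31.1870.

31.1870


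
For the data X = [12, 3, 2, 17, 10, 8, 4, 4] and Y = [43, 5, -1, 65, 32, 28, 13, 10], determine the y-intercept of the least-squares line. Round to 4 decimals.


The slope is b1 = 4.2057.
Sample means are xbar = 7.5000 and ybar = 24.3750.
Intercept: b0 = 24.3750 - (4.2057)(7.5000) = -7.1680.

-7.1680


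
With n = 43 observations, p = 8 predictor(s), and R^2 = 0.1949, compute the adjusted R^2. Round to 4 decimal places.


Plug in: Adj R^2 = 1 - (1 - 0.1949) * 42/34.
= 1 - 0.8051 * 42/34
= 1 - 33.8142 / 34
= 1 - 0.9945 = 0.0055.

0.0055


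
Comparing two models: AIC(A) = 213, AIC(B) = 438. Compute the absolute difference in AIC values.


|AIC_A - AIC_B| = |213 - 438| = 225.
Model A is preferred (lower AIC).

225


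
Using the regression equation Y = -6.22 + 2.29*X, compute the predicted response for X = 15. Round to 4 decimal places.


Plug X = 15 into Y = -6.22 + 2.29*X:
Y = -6.22 + 34.3500 = 28.1300.

28.1300


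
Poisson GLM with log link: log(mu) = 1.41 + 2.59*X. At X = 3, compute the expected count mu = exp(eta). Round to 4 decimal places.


eta = 1.41 + 2.59 * 3 = 9.1800.
mu = exp(9.1800) = 9701.1528.

9701.1528


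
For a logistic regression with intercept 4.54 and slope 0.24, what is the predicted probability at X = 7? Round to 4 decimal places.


z = 4.54 + 0.24 * 7 = 6.2200.
Sigmoid: P = 1 / (1 + exp(-6.2200)) = 0.9980.

0.9980


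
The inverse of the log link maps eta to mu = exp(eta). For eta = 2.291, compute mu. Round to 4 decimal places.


Apply the inverse link:
mu = e^2.291 = 9.8848.

9.8848


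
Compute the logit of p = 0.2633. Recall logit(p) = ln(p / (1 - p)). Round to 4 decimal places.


1 - p = 0.7367.
p/(1-p) = 0.3574.
logit = ln(0.3574) = -1.0289.

-1.0289


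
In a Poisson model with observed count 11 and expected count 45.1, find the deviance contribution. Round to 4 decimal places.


Compute y*ln(y/mu) = 11*ln(11/45.1) = 11*-1.410987 = -15.520857.
y - mu = -34.1.
D = 2*(-15.520857 - (-34.1)) = 37.158286, which rounds to 37.1583.

37.1583


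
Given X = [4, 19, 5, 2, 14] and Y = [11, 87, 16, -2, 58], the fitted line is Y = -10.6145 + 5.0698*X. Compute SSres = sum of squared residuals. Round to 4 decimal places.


Predicted values from Y = -10.6145 + 5.0698*X.
Residuals: [1.3353, 1.2883, 1.2655, -1.5251, -2.3627].
SSres = 12.9525.

12.9525


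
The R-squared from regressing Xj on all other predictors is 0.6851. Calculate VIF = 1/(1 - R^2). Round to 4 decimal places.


Using VIF = 1/(1 - R^2_j):
1 - 0.6851 = 0.3149.
VIF = 3.1756.

3.1756


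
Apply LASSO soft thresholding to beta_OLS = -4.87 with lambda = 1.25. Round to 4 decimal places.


Absolute value: |-4.87| = 4.87.
Compare to lambda = 1.25.
Since |beta| > lambda, coefficient = sign(beta)*(|beta| - lambda) = -3.6200.

-3.6200


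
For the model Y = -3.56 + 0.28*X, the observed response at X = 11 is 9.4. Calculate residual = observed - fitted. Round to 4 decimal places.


Compute yhat = -3.56 + (0.28)(11) = -0.4800.
Residual = actual - predicted = 9.4 - -0.4800 = 9.8800.

9.8800


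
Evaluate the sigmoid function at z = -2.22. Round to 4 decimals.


Compute exp(2.2200) = 9.2073.
Sigmoid = 1 / (1 + 9.2073) = 1 / 10.2073 = 0.0980.

0.0980


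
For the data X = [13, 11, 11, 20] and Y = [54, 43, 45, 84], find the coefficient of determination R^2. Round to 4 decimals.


The fitted line is Y = -4.4018 + 4.4292*X.
SSres = 2.9132, SStot = 1077.0000.
R^2 = 1 - SSres/SStot = 0.9973.

0.9973


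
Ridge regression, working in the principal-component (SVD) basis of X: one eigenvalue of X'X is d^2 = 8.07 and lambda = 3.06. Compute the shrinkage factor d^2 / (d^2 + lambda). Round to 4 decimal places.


Denominator = d^2 + lambda = 8.07 + 3.06 = 11.1300.
Shrinkage = 8.07 / 11.1300 = 0.7251.

0.7251


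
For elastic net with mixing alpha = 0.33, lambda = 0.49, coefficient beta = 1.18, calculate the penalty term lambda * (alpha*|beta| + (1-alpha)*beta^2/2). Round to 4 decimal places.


L1 component = 0.33 * |1.18| = 0.3894.
L2 component = 0.67 * 1.18^2 / 2 = 0.4665.
Penalty = 0.49 * (0.3894 + 0.4665) = 0.49 * 0.8559 = 0.4194.

0.4194


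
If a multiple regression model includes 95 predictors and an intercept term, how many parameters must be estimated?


Total coefficients = number of predictors + 1 (for the intercept).
= 95 + 1 = 96.

96


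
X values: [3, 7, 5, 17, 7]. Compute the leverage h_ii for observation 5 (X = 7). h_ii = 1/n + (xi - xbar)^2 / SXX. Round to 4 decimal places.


Mean of X: xbar = 7.8000.
SXX = 116.8000.
For X = 7: h = 1/5 + (7 - 7.8000)^2/116.8000 = 0.2055.

0.2055


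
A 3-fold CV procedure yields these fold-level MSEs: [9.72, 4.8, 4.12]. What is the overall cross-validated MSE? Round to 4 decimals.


Add all fold MSEs: 18.6400.
Divide by k = 3: 18.6400/3 = 6.2133.

6.2133


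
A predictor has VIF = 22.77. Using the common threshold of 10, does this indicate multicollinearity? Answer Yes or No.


Check: VIF = 22.77 vs threshold = 10.
Since 22.77 >= 10, the answer is Yes.

Yes


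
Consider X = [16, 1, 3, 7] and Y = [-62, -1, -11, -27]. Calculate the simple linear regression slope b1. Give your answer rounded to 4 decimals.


Calculate xbar = 6.7500, ybar = -25.2500.
S_xx = 132.7500, S_xy = -533.2500.
Using b1 = S_xy / S_xx = -533.2500 / 132.7500, we get b1 = -4.0169.

-4.0169


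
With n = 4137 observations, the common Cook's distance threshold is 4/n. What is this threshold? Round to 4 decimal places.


The threshold is 4/n.
4/4137 = 0.0010.

0.0010


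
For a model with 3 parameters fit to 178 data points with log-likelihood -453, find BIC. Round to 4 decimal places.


Compute k*ln(n) = 3*ln(178) = 3*5.181784 = 15.545352.
Then -2*loglik = 906.
BIC = 15.545352 + 906 = 921.545352, which rounds to 921.5454.

921.5454


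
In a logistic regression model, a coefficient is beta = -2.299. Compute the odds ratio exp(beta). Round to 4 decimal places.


The odds ratio is computed as:
OR = e^(-2.299) = 0.1004.

0.1004


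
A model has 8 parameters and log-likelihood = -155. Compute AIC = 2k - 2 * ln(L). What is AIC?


AIC = 2k - 2*loglik = 2(8) - 2(-155).
= 16 + 310 = 326.

326


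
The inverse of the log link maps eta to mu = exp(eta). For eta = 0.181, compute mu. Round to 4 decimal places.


mu = exp(eta) = exp(0.181).
= 1.1984.

1.1984


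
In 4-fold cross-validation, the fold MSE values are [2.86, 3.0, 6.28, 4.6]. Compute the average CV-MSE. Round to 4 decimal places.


Add all fold MSEs: 16.7400.
Divide by k = 4: 16.7400/4 = 4.1850.

4.1850


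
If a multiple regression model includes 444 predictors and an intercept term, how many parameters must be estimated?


Total coefficients = number of predictors + 1 (for the intercept).
= 444 + 1 = 445.

445


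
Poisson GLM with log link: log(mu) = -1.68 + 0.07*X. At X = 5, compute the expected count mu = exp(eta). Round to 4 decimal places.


Compute eta = -1.68 + 0.07 * 5 = -1.3300.
Apply inverse link: mu = e^-1.3300 = 0.2645.

0.2645


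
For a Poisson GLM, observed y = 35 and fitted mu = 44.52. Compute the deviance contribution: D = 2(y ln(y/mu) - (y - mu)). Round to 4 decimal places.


First: ln(35/44.52) = -0.240590.
Then: 35 * -0.240590 = -8.420650.
y - mu = 35 - 44.52 = -9.52.
D = 2(-8.420650 - -9.52) = 2.198700, which rounds to 2.1987.

2.1987


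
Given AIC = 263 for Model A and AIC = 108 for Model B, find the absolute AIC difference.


|AIC_A - AIC_B| = |263 - 108| = 155.
Model B is preferred (lower AIC).

155


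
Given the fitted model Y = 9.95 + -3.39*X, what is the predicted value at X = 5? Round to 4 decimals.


Predicted value:
Y = 9.95 + (-3.39)(5) = 9.95 + -16.9500 = -7.0000.

-7.0000


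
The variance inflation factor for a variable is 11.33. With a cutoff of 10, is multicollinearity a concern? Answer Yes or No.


The threshold is 10.
VIF = 11.33 is >= 10.
Multicollinearity indication: Yes.

Yes


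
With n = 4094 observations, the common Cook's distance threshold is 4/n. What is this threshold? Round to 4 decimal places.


Cook's distance cutoff = 4/n = 4/4094.
= 0.0010.

0.0010


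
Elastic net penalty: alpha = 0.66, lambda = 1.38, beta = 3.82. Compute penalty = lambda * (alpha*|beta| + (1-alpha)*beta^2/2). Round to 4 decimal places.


L1 component = 0.66 * |3.82| = 2.5212.
L2 component = 0.34 * 3.82^2 / 2 = 2.4807.
Penalty = 1.38 * (2.5212 + 2.4807) = 1.38 * 5.0019 = 6.9026.

6.9026


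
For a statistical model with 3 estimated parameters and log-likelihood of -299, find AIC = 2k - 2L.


AIC = 2k - 2*loglik = 2(3) - 2(-299).
= 6 + 598 = 604.

604


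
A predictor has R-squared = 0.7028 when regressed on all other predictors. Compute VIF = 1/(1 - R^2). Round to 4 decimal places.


VIF = 1 / (1 - 0.7028).
= 1 / 0.2972 = 3.3647.

3.3647


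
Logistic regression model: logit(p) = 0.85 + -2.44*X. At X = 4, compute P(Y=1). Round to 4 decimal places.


Linear predictor: z = 0.85 + -2.44 * 4 = -8.9100.
P = 1/(1 + exp(8.9100)) = 1/(1 + 7405.6611) = 0.0001.

0.0001


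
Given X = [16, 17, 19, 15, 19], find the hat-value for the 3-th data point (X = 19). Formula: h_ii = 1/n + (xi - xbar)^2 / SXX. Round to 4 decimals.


Mean of X: xbar = 17.2000.
SXX = 12.8000.
For X = 19: h = 1/5 + (19 - 17.2000)^2/12.8000 = 0.4531.

0.4531


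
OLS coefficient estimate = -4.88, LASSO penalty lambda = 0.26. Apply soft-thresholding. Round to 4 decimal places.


Check: |-4.88| = 4.88 vs lambda = 0.26.
Since |beta| > lambda, coefficient = sign(beta)*(|beta| - lambda) = -4.6200.
Soft-thresholded coefficient = -4.6200.

-4.6200


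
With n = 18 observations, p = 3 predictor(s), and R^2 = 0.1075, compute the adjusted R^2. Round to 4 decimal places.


Adjusted R^2 = 1 - (1 - R^2) * (n-1)/(n-p-1).
(1 - R^2) = 0.8925.
(n-1)/(n-p-1) = 17/14.
(1 - R^2) * (n-1) = 0.8925 * 17 = 15.1725.
Divide by (n-p-1): 15.1725 / 14 = 1.0838.
Adj R^2 = 1 - 1.0838 = -0.0838.

-0.0838


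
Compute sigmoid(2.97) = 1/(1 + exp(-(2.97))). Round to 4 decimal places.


exp(-2.9700) = 0.0513.
1 + exp(-z) = 1.0513.
sigmoid = 1/1.0513 = 0.9512.

0.9512


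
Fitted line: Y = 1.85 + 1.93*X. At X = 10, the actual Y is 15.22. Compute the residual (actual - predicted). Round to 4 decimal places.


Fitted value at X = 10 is yhat = 1.85 + 1.93*10 = 21.1500.
Residual = 15.22 - 21.1500 = -5.9300.

-5.9300


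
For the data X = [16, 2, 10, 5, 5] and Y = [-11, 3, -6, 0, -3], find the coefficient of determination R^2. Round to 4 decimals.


The fitted line is Y = 3.8614 + -0.9554*X.
SSres = 6.5594, SStot = 117.2000.
R^2 = 1 - SSres/SStot = 0.9440.

0.9440


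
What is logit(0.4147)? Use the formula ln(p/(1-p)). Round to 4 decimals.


Compute the odds: 0.4147/0.5853 = 0.7085.
Take the natural log: ln(0.7085) = -0.3446.

-0.3446


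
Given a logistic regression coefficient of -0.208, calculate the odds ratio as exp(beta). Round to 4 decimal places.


Odds ratio = exp(beta) = exp(-0.208).
= 0.8122.

0.8122


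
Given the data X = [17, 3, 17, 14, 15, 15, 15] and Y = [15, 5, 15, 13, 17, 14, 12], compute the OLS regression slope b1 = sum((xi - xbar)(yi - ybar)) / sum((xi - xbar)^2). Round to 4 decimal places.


First compute the means: xbar = 13.7143, ybar = 13.0000.
Then S_xx = sum((xi - xbar)^2) = 141.4286.
S_xy = sum((xi - xbar)(yi - ybar)) = 104.0000.
b1 = S_xy / S_xx = 104.0000 / 141.4286 = 0.7354.

0.7354


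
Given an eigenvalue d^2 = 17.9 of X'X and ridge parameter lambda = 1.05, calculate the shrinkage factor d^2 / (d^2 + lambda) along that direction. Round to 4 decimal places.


Compute the denominator: 17.9 + 1.05 = 18.9500.
Shrinkage factor = 17.9 / 18.9500 = 0.9446.

0.9446


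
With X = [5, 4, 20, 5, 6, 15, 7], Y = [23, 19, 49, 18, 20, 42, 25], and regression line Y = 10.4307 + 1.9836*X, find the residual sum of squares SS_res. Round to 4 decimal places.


Predicted values from Y = 10.4307 + 1.9836*X.
Residuals: [2.6513, 0.6349, -1.1027, -2.3487, -2.3323, 1.8153, 0.6841].
SSres = 23.3678.

23.3678


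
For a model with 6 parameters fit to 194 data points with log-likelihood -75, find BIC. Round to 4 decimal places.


Compute k*ln(n) = 6*ln(194) = 6*5.267858 = 31.607148.
Then -2*loglik = 150.
BIC = 31.607148 + 150 = 181.607148, which rounds to 181.6071.

181.6071


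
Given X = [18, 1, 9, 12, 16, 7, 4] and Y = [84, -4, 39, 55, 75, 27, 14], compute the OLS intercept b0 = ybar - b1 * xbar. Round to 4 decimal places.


The slope is b1 = 5.1729.
Sample means are xbar = 9.5714 and ybar = 41.4286.
Intercept: b0 = 41.4286 - (5.1729)(9.5714) = -8.0833.

-8.0833


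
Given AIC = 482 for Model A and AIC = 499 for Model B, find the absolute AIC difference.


|AIC_A - AIC_B| = |482 - 499| = 17.
Model A is preferred (lower AIC).

17


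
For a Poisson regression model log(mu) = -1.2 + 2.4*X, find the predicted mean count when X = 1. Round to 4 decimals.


Linear predictor: eta = -1.2 + (2.4)(1) = 1.2000.
Expected count: mu = exp(1.2000) = 3.3201.

3.3201


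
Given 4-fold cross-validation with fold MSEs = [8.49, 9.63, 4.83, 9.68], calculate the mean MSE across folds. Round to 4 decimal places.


Sum of fold MSEs = 32.6300.
Average = 32.6300 / 4 = 8.1575.

8.1575


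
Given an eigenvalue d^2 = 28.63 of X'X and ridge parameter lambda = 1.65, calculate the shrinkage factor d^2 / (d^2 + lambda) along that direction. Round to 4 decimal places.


Denominator = d^2 + lambda = 28.63 + 1.65 = 30.2800.
Shrinkage = 28.63 / 30.2800 = 0.9455.

0.9455


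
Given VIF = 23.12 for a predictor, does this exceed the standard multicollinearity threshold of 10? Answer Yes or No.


Compare VIF = 23.12 to the threshold of 10.
23.12 >= 10, so the answer is Yes.

Yes


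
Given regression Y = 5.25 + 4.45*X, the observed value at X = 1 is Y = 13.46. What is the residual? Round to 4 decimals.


Compute yhat = 5.25 + (4.45)(1) = 9.7000.
Residual = actual - predicted = 13.46 - 9.7000 = 3.7600.

3.7600


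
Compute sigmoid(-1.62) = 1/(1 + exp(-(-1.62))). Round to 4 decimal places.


exp(1.6200) = 5.0531.
1 + exp(-z) = 6.0531.
sigmoid = 1/6.0531 = 0.1652.

0.1652


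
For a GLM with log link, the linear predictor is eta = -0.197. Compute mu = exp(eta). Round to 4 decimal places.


mu = exp(eta) = exp(-0.197).
= 0.8212.

0.8212


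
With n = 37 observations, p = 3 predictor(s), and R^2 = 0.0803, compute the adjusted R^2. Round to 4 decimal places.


Adjusted R^2 = 1 - (1 - R^2) * (n-1)/(n-p-1).
(1 - R^2) = 0.9197.
(n-1)/(n-p-1) = 36/33.
(1 - R^2) * (n-1) = 0.9197 * 36 = 33.1092.
Divide by (n-p-1): 33.1092 / 33 = 1.0033.
Adj R^2 = 1 - 1.0033 = -0.0033.

-0.0033


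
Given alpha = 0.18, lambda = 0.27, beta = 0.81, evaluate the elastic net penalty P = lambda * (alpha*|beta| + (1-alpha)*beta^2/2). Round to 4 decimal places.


L1 component = 0.18 * |0.81| = 0.1458.
L2 component = 0.82 * 0.81^2 / 2 = 0.2690.
Penalty = 0.27 * (0.1458 + 0.2690) = 0.27 * 0.4148 = 0.1120.

0.1120


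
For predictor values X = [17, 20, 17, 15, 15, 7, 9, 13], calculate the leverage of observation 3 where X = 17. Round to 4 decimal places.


Compute xbar = 14.1250 with n = 8 observations.
SXX = 130.8750.
Leverage = 1/8 + (17 - 14.1250)^2/130.8750 = 0.1882.

0.1882


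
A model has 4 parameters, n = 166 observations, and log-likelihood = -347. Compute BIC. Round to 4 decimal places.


k * ln(n) = 4 * ln(166) = 4 * 5.111988 = 20.447952.
-2 * loglik = -2 * (-347) = 694.
BIC = 20.447952 + 694 = 714.447952, which rounds to 714.4480.

714.4480


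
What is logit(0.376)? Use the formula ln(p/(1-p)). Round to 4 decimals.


1 - p = 0.624.
p/(1-p) = 0.6026.
logit = ln(0.6026) = -0.5066.

-0.5066


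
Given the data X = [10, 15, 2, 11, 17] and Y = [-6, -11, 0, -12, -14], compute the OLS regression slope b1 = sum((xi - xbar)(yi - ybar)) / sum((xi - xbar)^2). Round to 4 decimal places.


The sample means are xbar = 11.0000 and ybar = -8.6000.
Compute S_xx = 134.0000 and S_xy = -122.0000.
Slope b1 = S_xy / S_xx = -122.0000 / 134.0000 = -0.9104.

-0.9104


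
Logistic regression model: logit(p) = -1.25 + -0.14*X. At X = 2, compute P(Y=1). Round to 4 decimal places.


Compute z = -1.25 + (-0.14)(2) = -1.5300.
exp(-z) = 4.6182.
P = 1/(1 + 4.6182) = 0.1780.

0.1780


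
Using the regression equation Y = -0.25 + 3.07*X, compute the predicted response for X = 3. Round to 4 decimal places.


Predicted value:
Y = -0.25 + (3.07)(3) = -0.25 + 9.2100 = 8.9600.

8.9600


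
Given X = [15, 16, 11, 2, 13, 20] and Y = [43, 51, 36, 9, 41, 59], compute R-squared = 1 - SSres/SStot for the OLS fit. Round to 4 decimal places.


Fit the OLS line: b0 = 4.0580, b1 = 2.7877.
SSres = 16.9117.
SStot = 1468.8333.
R^2 = 1 - 16.9117/1468.8333 = 0.9885.

0.9885


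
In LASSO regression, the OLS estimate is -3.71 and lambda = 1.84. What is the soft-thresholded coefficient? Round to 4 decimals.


|beta_OLS| = 3.71.
lambda = 1.84.
Since |beta| > lambda, coefficient = sign(beta)*(|beta| - lambda) = -1.8700.
Result = -1.8700.

-1.8700


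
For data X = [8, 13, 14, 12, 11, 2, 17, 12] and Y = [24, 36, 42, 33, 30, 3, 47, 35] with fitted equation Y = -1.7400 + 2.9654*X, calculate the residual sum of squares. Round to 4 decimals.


Compute predicted values, then residuals = yi - yhat_i.
Residuals: [2.0168, -0.8102, 2.2244, -0.8448, -0.8794, -1.1908, -1.6718, 1.1552].
SSres = sum(residual^2) = 16.7063.

16.7063


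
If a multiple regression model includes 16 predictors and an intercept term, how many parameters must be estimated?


Including the intercept, the model has 16 predictor coefficients + 1 intercept.
Total = 17.

17


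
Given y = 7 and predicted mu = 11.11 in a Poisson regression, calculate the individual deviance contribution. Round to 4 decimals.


First: ln(7/11.11) = -0.461935.
Then: 7 * -0.461935 = -3.233545.
y - mu = 7 - 11.11 = -4.11.
D = 2(-3.233545 - -4.11) = 1.752910, which rounds to 1.7529.

1.7529


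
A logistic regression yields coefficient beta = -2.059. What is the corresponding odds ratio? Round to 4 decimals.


Odds ratio = exp(beta) = exp(-2.059).
= 0.1276.

0.1276


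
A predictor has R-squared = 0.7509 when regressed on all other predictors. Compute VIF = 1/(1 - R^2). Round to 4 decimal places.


VIF = 1 / (1 - 0.7509).
= 1 / 0.2491 = 4.0145.

4.0145


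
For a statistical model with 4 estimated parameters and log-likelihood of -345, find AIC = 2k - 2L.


AIC = 2*4 - 2*(-345).
= 8 + 690 = 698.

698


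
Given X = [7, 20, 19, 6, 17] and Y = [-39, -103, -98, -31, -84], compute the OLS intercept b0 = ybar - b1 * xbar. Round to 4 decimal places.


First find the slope: b1 = -4.9781.
Means: xbar = 13.8000, ybar = -71.0000.
b0 = ybar - b1 * xbar = -71.0000 - -4.9781 * 13.8000 = -2.3020.

-2.3020


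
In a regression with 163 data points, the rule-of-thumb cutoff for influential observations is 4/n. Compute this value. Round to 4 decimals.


The threshold is 4/n.
4/163 = 0.0245.

0.0245


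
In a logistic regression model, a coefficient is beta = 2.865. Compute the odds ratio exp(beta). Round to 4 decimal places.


The odds ratio is computed as:
OR = e^(2.865) = 17.5491.

17.5491


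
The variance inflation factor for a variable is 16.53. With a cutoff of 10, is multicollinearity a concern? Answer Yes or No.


Check: VIF = 16.53 vs threshold = 10.
Since 16.53 >= 10, the answer is Yes.

Yes


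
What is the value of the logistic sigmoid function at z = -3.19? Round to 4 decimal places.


Compute exp(3.1900) = 24.2884.
Sigmoid = 1 / (1 + 24.2884) = 1 / 25.2884 = 0.0395.

0.0395


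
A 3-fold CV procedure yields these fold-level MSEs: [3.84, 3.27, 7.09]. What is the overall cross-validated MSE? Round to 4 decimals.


Add all fold MSEs: 14.2000.
Divide by k = 3: 14.2000/3 = 4.7333.

4.7333


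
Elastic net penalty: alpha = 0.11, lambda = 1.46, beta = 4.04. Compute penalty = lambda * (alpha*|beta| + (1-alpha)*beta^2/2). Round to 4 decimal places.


alpha * |beta| = 0.11 * 4.04 = 0.4444.
(1-alpha) * beta^2/2 = 0.89 * 16.3216/2 = 7.2631.
Total = 1.46 * (0.4444 + 7.2631) = 11.2530.

11.2530


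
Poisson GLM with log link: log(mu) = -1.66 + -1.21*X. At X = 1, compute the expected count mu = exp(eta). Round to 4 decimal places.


Linear predictor: eta = -1.66 + (-1.21)(1) = -2.8700.
Expected count: mu = exp(-2.8700) = 0.0567.

0.0567


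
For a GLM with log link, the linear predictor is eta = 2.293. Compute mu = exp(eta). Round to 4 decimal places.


Apply the inverse link:
mu = e^2.293 = 9.9046.

9.9046


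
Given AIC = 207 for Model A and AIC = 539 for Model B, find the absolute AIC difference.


Absolute difference = |207 - 539| = 332.
The model with lower AIC (A) is preferred.

332


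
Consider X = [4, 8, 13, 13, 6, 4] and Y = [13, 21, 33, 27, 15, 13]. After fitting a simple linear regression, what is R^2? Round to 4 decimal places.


The fitted line is Y = 4.8915 + 1.9302*X.
SSres = 20.9147, SStot = 341.3333.
R^2 = 1 - SSres/SStot = 0.9387.

0.9387


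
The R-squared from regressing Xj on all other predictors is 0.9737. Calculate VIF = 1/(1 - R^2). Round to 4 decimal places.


Using VIF = 1/(1 - R^2_j):
1 - 0.9737 = 0.0263.
VIF = 38.0228.

38.0228


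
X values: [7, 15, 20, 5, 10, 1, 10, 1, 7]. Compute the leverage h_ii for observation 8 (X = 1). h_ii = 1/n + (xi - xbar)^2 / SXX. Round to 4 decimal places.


Compute xbar = 8.4444 with n = 9 observations.
SXX = 308.2222.
Leverage = 1/9 + (1 - 8.4444)^2/308.2222 = 0.2909.

0.2909


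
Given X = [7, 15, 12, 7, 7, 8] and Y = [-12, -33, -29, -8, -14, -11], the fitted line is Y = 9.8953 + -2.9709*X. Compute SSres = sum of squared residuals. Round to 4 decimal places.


Predicted values from Y = 9.8953 + -2.9709*X.
Residuals: [-1.0990, 1.6682, -3.2445, 2.9010, -3.0990, 2.8719].
SSres = 40.7849.

40.7849


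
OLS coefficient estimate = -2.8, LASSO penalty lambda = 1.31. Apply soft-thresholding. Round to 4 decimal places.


|beta_OLS| = 2.8.
lambda = 1.31.
Since |beta| > lambda, coefficient = sign(beta)*(|beta| - lambda) = -1.4900.
Result = -1.4900.

-1.4900


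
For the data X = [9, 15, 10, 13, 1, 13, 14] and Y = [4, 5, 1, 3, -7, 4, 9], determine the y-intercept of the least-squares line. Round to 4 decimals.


First find the slope: b1 = 0.9272.
Means: xbar = 10.7143, ybar = 2.7143.
b0 = ybar - b1 * xbar = 2.7143 - 0.9272 * 10.7143 = -7.2204.

-7.2204


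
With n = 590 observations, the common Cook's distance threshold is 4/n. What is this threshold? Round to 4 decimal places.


Cook's distance cutoff = 4/n = 4/590.
= 0.0068.

0.0068


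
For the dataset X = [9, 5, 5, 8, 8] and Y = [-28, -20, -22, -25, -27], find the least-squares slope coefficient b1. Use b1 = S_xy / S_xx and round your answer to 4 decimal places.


The sample means are xbar = 7.0000 and ybar = -24.4000.
Compute S_xx = 14.0000 and S_xy = -24.0000.
Slope b1 = S_xy / S_xx = -24.0000 / 14.0000 = -1.7143.

-1.7143


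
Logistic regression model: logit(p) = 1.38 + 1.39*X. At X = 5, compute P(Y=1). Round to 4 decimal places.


Compute z = 1.38 + (1.39)(5) = 8.3300.
exp(-z) = 0.0002.
P = 1/(1 + 0.0002) = 0.9998.

0.9998


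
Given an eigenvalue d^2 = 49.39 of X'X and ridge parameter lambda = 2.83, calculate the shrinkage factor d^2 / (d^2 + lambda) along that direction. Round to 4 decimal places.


Compute the denominator: 49.39 + 2.83 = 52.2200.
Shrinkage factor = 49.39 / 52.2200 = 0.9458.

0.9458


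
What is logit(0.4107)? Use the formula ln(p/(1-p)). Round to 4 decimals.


The odds are p/(1-p) = 0.4107 / 0.5893 = 0.6969.
logit(p) = ln(0.6969) = -0.3611.

-0.3611


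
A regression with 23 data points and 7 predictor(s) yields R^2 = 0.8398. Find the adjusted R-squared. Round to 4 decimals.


Plug in: Adj R^2 = 1 - (1 - 0.8398) * 22/15.
= 1 - 0.1602 * 22/15
= 1 - 3.5244 / 15
= 1 - 0.2350 = 0.7650.

0.7650


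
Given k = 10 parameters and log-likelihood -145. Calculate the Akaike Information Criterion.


AIC = 2k - 2*loglik = 2(10) - 2(-145).
= 20 + 290 = 310.

310


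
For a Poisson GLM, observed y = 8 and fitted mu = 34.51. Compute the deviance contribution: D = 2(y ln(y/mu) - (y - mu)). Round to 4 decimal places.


First: ln(8/34.51) = -1.461808.
Then: 8 * -1.461808 = -11.694464.
y - mu = 8 - 34.51 = -26.51.
D = 2(-11.694464 - -26.51) = 29.631072, which rounds to 29.6311.

29.6311


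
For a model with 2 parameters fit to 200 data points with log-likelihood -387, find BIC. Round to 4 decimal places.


ln(200) = 5.298317.
k * ln(n) = 2 * 5.298317 = 10.596634.
-2L = 774.
BIC = 10.596634 + 774 = 784.596634, which rounds to 784.5966.

784.5966


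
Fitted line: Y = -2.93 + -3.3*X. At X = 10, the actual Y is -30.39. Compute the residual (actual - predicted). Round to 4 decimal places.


Fitted value at X = 10 is yhat = -2.93 + -3.3*10 = -35.9300.
Residual = -30.39 - -35.9300 = 5.5400.

5.5400


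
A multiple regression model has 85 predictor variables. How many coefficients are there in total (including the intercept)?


Including the intercept, the model has 85 predictor coefficients + 1 intercept.
Total = 86.

86


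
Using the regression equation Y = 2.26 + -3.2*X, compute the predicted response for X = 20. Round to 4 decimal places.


Plug X = 20 into Y = 2.26 + -3.2*X:
Y = 2.26 + -64.0000 = -61.7400.

-61.7400


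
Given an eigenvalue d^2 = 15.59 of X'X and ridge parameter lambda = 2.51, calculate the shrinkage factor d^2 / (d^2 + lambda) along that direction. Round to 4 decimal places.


d^2 + lambda = 15.59 + 2.51 = 18.1000.
Shrinkage factor = 15.59/18.1000 = 0.8613.

0.8613


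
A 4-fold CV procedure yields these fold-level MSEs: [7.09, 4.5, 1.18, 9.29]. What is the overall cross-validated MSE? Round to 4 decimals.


Add all fold MSEs: 22.0600.
Divide by k = 4: 22.0600/4 = 5.5150.

5.5150


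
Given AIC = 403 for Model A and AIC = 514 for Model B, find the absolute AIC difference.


Compute |403 - 514| = 111.
Model A has the smaller AIC.

111


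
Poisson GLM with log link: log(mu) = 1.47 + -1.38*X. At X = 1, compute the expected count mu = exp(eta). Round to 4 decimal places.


Compute eta = 1.47 + -1.38 * 1 = 0.0900.
Apply inverse link: mu = e^0.0900 = 1.0942.

1.0942


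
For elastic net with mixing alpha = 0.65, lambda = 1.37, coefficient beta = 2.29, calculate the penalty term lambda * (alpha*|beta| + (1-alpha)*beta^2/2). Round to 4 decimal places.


alpha * |beta| = 0.65 * 2.29 = 1.4885.
(1-alpha) * beta^2/2 = 0.35 * 5.2441/2 = 0.9177.
Total = 1.37 * (1.4885 + 0.9177) = 3.2965.

3.2965


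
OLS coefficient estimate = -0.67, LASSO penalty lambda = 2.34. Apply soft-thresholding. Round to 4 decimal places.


Check: |-0.67| = 0.67 vs lambda = 2.34.
Since |beta| <= lambda, the coefficient is set to 0.
Soft-thresholded coefficient = 0.0000.

0.0000


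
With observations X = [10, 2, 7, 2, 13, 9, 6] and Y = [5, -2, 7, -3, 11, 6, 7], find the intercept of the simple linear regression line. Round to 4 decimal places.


Compute b1 = 1.1100 from the OLS formula.
With xbar = 7.0000 and ybar = 4.4286, the intercept is:
b0 = 4.4286 - 1.1100 * 7.0000 = -3.3414.

-3.3414


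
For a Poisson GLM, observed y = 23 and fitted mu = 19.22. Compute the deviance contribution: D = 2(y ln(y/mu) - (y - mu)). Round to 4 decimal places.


y/mu = 23/19.22 = 1.196670 (approx.), and ln(23/19.22) = 0.179543.
y * ln(y/mu) = 23 * 0.179543 = 4.129489.
y - mu = 3.78.
D = 2 * (4.129489 - 3.78) = 0.698978, which rounds to 0.6990.

0.6990


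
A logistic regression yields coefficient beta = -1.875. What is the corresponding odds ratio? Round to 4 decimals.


The odds ratio is computed as:
OR = e^(-1.875) = 0.1534.

0.1534


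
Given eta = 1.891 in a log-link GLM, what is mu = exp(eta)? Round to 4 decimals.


The inverse log link gives:
mu = exp(1.891) = 6.6260.

6.6260


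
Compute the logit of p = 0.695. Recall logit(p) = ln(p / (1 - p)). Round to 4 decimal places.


1 - p = 0.305.
p/(1-p) = 2.2787.
logit = ln(2.2787) = 0.8236.

0.8236


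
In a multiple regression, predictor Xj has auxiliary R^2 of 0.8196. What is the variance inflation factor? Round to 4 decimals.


VIF = 1 / (1 - 0.8196).
= 1 / 0.1804 = 5.5432.

5.5432


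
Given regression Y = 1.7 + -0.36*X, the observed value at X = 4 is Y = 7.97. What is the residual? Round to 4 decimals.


Compute yhat = 1.7 + (-0.36)(4) = 0.2600.
Residual = actual - predicted = 7.97 - 0.2600 = 7.7100.

7.7100


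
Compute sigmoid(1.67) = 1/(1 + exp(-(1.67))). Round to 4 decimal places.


Compute exp(-1.6700) = 0.1882.
Sigmoid = 1 / (1 + 0.1882) = 1 / 1.1882 = 0.8416.

0.8416


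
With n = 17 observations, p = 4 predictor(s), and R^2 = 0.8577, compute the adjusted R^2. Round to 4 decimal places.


Using the formula:
(1 - 0.8577) = 0.1423.
Multiply by 16/12: 0.1423 * 16 = 2.2768, then 2.2768 / 12 = 0.1897.
Adj R^2 = 1 - 0.1897 = 0.8103.

0.8103


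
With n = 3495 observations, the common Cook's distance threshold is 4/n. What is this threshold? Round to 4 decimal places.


Using the rule of thumb:
Threshold = 4 / 3495 = 0.0011.

0.0011


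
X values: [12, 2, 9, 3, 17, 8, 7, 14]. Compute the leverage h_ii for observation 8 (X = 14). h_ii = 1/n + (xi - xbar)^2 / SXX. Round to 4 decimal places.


Compute xbar = 9.0000 with n = 8 observations.
SXX = 188.0000.
Leverage = 1/8 + (14 - 9.0000)^2/188.0000 = 0.2580.

0.2580


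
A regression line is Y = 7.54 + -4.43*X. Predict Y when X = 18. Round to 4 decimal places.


Plug X = 18 into Y = 7.54 + -4.43*X:
Y = 7.54 + -79.7400 = -72.2000.

-72.2000


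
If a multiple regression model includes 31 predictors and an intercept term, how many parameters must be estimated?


Total coefficients = number of predictors + 1 (for the intercept).
= 31 + 1 = 32.

32


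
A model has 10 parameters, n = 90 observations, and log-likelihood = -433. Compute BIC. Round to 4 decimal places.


Compute k*ln(n) = 10*ln(90) = 10*4.499810 = 44.998100.
Then -2*loglik = 866.
BIC = 44.998100 + 866 = 910.998100, which rounds to 910.9981.

910.9981


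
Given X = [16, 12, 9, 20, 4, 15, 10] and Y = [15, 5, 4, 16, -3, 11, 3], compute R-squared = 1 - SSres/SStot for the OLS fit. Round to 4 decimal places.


Fit the OLS line: b0 = -8.4905, b1 = 1.2841.
SSres = 16.6468.
SStot = 289.4286.
R^2 = 1 - 16.6468/289.4286 = 0.9425.

0.9425


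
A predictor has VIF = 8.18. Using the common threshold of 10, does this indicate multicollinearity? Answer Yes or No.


Compare VIF = 8.18 to the threshold of 10.
8.18 < 10, so the answer is No.

No


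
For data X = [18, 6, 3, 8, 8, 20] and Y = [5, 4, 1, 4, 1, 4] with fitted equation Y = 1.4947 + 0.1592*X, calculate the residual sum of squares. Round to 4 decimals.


Compute predicted values, then residuals = yi - yhat_i.
Residuals: [0.6397, 1.5501, -0.9723, 1.2317, -1.7683, -0.6787].
SSres = sum(residual^2) = 8.8620.

8.8620


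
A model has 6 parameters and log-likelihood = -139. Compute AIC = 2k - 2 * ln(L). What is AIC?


AIC = 2k - 2*loglik = 2(6) - 2(-139).
= 12 + 278 = 290.

290


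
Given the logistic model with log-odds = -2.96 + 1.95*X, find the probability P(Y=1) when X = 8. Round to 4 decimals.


Linear predictor: z = -2.96 + 1.95 * 8 = 12.6400.
P = 1/(1 + exp(-12.6400)) = 1/(1 + 0.0000) = 1.0000.

1.0000


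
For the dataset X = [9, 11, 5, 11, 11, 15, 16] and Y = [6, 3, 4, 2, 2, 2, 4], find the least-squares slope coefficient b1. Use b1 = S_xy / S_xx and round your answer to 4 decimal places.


The sample means are xbar = 11.1429 and ybar = 3.2857.
Compute S_xx = 80.8571 and S_xy = -11.2857.
Slope b1 = S_xy / S_xx = -11.2857 / 80.8571 = -0.1396.

-0.1396
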